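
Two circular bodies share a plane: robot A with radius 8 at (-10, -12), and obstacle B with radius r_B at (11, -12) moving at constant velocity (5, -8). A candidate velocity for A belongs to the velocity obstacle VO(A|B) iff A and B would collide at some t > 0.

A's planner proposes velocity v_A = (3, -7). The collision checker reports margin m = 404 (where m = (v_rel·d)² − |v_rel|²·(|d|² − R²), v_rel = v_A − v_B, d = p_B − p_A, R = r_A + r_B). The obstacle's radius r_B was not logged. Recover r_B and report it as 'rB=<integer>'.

m = 404
d = (21, 0);  v_rel = (-2, 1),  |v_rel|² = 5
v_rel×d = (-2)·(0) − (1)·(21) = -21
since m = R²·5 − (-21)²:  R² = (441 + 404) / 5 = 169
R = √169 = 13  ⇒  r_B = 13 − 8 = 5

rB=5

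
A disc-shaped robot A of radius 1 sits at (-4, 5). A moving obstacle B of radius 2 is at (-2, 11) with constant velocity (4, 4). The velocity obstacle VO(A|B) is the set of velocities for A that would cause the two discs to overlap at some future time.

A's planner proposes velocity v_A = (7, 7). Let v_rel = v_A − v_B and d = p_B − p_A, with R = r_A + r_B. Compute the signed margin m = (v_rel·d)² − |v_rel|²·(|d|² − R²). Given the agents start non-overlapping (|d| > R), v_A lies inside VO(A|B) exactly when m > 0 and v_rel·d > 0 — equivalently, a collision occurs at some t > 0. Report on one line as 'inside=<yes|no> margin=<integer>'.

d = (2, 6),  |d|² = 40;  R = 1+2 = 3,  c = 40−3² = 31
v_rel = (3, 3),  |v_rel|² = 18;  v_rel·d = (3)·(2) + (3)·(6) = 24
18·t² − 48·t + 31 = 0  ⇒  m = 24² − 18·31 = 18
m = 18 > 0,  v_rel·d = 24 > 0  ⇒  inside

inside=yes margin=18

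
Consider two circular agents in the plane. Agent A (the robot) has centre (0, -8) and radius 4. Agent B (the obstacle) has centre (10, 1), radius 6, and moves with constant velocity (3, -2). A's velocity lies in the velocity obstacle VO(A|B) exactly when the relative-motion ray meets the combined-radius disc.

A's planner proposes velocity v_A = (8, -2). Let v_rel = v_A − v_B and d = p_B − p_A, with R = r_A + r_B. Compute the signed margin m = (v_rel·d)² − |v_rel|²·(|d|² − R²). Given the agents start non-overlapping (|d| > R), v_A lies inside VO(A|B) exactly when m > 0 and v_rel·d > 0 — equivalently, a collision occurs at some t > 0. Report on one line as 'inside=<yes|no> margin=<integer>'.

d = (10, 9),  |d|² = 181;  R = 4+6 = 10,  c = 181−10² = 81
v_rel = (5, 0),  |v_rel|² = 25;  v_rel·d = (5)·(10) + (0)·(9) = 50
25·t² − 100·t + 81 = 0  ⇒  m = 50² − 25·81 = 475
m = 475 > 0,  v_rel·d = 50 > 0  ⇒  inside

inside=yes margin=475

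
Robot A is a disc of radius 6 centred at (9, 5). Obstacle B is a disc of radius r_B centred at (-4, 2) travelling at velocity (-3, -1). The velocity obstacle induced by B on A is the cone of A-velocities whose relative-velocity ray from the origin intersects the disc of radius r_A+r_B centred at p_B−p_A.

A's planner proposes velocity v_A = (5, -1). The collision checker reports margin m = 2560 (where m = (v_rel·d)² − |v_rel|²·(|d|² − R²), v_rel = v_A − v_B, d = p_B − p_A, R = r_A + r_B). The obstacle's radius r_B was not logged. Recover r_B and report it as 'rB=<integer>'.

m = 2560
d = (-13, -3);  v_rel = (8, 0),  |v_rel|² = 64
v_rel×d = (8)·(-3) − (0)·(-13) = -24
since m = R²·64 − (-24)²:  R² = (576 + 2560) / 64 = 49
R = √49 = 7  ⇒  r_B = 7 − 6 = 1

rB=1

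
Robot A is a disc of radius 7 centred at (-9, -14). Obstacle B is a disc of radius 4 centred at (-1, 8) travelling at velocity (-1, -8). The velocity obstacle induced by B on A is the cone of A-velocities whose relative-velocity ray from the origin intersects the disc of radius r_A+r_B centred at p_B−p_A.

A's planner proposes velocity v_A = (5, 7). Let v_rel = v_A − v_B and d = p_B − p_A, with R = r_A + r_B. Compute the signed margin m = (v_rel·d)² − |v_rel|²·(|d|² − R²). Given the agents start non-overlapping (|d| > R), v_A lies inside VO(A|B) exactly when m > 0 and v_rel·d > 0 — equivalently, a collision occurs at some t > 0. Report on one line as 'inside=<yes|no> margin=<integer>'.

d = (8, 22),  |d|² = 548;  R = 7+4 = 11,  c = 548−11² = 427
v_rel = (6, 15),  |v_rel|² = 261;  v_rel·d = (6)·(8) + (15)·(22) = 378
261·t² − 756·t + 427 = 0  ⇒  m = 378² − 261·427 = 31437
m = 31437 > 0,  v_rel·d = 378 > 0  ⇒  inside

inside=yes margin=31437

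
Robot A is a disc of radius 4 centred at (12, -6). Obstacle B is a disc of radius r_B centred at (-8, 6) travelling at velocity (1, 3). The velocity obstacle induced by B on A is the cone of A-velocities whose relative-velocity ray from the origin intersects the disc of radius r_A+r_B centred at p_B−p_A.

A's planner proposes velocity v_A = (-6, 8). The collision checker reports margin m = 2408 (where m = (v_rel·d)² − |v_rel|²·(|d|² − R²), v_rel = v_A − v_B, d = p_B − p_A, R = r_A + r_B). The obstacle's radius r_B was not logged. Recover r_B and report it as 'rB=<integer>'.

m = 2408
d = (-20, 12);  v_rel = (-7, 5),  |v_rel|² = 74
v_rel×d = (-7)·(12) − (5)·(-20) = 16
since m = R²·74 − 16²:  R² = (256 + 2408) / 74 = 36
R = √36 = 6  ⇒  r_B = 6 − 4 = 2

rB=2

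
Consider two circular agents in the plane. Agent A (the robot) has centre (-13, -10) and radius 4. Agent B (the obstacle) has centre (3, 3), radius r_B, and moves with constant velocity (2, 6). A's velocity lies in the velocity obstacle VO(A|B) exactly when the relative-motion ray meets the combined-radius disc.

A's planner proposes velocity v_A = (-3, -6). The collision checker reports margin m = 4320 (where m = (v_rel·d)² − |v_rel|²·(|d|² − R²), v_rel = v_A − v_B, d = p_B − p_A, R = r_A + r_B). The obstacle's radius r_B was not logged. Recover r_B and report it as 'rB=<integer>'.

m = 4320
d = (16, 13);  v_rel = (-5, -12),  |v_rel|² = 169
v_rel×d = (-5)·(13) − (-12)·(16) = 127
since m = R²·169 − 127²:  R² = (16129 + 4320) / 169 = 121
R = √121 = 11  ⇒  r_B = 11 − 4 = 7

rB=7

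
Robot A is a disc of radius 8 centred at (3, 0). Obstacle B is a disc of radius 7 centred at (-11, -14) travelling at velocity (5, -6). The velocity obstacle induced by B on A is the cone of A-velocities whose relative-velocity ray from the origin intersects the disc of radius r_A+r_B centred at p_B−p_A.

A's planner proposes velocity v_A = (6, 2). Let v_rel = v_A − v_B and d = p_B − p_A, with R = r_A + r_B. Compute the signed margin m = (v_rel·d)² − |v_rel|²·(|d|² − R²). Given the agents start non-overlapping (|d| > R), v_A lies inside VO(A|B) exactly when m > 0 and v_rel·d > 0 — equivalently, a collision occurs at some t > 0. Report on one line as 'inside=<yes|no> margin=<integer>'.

d = (-14, -14),  |d|² = 392;  R = 8+7 = 15,  c = 392−15² = 167
v_rel = (1, 8),  |v_rel|² = 65;  v_rel·d = (1)·(-14) + (8)·(-14) = -126
65·t² + 252·t + 167 = 0  ⇒  m = (-126)² − 65·167 = 5021
m = 5021 > 0,  v_rel·d = -126 < 0  ⇒  outside

inside=no margin=5021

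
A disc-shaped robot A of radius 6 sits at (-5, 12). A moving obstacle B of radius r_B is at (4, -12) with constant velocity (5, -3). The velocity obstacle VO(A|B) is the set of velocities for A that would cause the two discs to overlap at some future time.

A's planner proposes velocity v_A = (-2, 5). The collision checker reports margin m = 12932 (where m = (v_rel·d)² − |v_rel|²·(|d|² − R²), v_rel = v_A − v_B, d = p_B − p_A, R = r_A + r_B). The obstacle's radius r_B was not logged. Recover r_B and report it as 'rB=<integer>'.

m = 12932
d = (9, -24);  v_rel = (-7, 8),  |v_rel|² = 113
v_rel×d = (-7)·(-24) − (8)·(9) = 96
since m = R²·113 − 96²:  R² = (9216 + 12932) / 113 = 196
R = √196 = 14  ⇒  r_B = 14 − 6 = 8

rB=8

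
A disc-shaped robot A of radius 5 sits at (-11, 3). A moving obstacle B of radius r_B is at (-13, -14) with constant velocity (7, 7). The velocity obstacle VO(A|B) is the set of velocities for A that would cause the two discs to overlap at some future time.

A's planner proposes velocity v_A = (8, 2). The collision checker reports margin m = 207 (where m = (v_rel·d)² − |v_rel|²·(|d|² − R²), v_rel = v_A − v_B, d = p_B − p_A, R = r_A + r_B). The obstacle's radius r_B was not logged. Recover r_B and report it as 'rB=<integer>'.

m = 207
d = (-2, -17);  v_rel = (1, -5),  |v_rel|² = 26
v_rel×d = (1)·(-17) − (-5)·(-2) = -27
since m = R²·26 − (-27)²:  R² = (729 + 207) / 26 = 36
R = √36 = 6  ⇒  r_B = 6 − 5 = 1

rB=1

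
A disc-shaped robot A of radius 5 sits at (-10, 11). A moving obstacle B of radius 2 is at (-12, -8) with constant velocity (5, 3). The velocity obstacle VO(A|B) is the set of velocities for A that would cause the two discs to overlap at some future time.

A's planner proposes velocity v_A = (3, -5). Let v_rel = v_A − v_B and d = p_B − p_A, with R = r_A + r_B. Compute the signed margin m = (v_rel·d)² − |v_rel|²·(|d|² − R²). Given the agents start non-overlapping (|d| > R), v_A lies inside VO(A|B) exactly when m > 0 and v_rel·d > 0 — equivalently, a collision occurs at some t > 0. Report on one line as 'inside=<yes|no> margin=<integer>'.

d = (-2, -19),  |d|² = 365;  R = 5+2 = 7,  c = 365−7² = 316
v_rel = (-2, -8),  |v_rel|² = 68;  v_rel·d = (-2)·(-2) + (-8)·(-19) = 156
68·t² − 312·t + 316 = 0  ⇒  m = 156² − 68·316 = 2848
m = 2848 > 0,  v_rel·d = 156 > 0  ⇒  inside

inside=yes margin=2848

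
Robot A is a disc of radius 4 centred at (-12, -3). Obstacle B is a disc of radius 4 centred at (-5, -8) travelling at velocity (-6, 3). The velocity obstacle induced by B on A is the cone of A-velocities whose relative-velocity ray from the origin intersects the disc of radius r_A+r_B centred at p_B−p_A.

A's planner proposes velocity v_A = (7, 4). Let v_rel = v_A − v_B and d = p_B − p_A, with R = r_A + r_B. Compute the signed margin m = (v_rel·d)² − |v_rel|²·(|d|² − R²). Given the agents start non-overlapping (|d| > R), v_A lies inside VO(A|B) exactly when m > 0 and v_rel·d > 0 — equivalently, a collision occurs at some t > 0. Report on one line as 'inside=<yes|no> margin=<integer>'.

d = (7, -5),  |d|² = 74;  R = 4+4 = 8,  c = 74−8² = 10
v_rel = (13, 1),  |v_rel|² = 170;  v_rel·d = (13)·(7) + (1)·(-5) = 86
170·t² − 172·t + 10 = 0  ⇒  m = 86² − 170·10 = 5696
m = 5696 > 0,  v_rel·d = 86 > 0  ⇒  inside

inside=yes margin=5696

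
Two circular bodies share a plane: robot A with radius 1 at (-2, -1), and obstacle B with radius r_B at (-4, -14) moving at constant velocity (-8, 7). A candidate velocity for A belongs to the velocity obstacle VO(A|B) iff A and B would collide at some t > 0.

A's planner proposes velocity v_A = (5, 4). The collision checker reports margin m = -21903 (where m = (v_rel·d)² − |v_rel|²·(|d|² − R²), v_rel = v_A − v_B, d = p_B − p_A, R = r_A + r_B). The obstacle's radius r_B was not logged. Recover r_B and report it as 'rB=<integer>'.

m = -21903
d = (-2, -13);  v_rel = (13, -3),  |v_rel|² = 178
v_rel×d = (13)·(-13) − (-3)·(-2) = -175
since m = R²·178 − (-175)²:  R² = (30625 + -21903) / 178 = 49
R = √49 = 7  ⇒  r_B = 7 − 1 = 6

rB=6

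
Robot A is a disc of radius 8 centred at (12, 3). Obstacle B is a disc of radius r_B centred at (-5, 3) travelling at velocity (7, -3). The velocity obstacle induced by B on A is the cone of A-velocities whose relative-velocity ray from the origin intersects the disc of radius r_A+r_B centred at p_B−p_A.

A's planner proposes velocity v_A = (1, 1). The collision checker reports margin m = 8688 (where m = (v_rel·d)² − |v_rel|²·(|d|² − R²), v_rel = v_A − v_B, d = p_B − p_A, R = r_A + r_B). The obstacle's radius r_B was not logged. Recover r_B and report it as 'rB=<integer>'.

m = 8688
d = (-17, 0);  v_rel = (-6, 4),  |v_rel|² = 52
v_rel×d = (-6)·(0) − (4)·(-17) = 68
since m = R²·52 − 68²:  R² = (4624 + 8688) / 52 = 256
R = √256 = 16  ⇒  r_B = 16 − 8 = 8

rB=8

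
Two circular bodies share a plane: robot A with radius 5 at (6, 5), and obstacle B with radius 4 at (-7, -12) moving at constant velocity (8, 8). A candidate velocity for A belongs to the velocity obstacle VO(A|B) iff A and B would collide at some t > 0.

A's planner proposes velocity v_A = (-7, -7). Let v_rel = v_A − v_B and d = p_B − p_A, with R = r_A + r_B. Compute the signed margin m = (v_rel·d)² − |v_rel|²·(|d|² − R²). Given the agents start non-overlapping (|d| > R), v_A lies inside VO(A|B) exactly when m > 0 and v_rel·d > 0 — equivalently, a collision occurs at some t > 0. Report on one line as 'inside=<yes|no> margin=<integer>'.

d = (-13, -17),  |d|² = 458;  R = 5+4 = 9,  c = 458−9² = 377
v_rel = (-15, -15),  |v_rel|² = 450;  v_rel·d = (-15)·(-13) + (-15)·(-17) = 450
450·t² − 900·t + 377 = 0  ⇒  m = 450² − 450·377 = 32850
m = 32850 > 0,  v_rel·d = 450 > 0  ⇒  inside

inside=yes margin=32850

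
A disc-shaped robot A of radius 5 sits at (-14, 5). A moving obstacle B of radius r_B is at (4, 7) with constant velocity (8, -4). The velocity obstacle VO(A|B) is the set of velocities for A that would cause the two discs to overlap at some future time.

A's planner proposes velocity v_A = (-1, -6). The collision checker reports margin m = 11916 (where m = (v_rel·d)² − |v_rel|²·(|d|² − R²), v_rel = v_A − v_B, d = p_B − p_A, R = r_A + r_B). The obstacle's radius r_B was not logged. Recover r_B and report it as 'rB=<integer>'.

m = 11916
d = (18, 2);  v_rel = (-9, -2),  |v_rel|² = 85
v_rel×d = (-9)·(2) − (-2)·(18) = 18
since m = R²·85 − 18²:  R² = (324 + 11916) / 85 = 144
R = √144 = 12  ⇒  r_B = 12 − 5 = 7

rB=7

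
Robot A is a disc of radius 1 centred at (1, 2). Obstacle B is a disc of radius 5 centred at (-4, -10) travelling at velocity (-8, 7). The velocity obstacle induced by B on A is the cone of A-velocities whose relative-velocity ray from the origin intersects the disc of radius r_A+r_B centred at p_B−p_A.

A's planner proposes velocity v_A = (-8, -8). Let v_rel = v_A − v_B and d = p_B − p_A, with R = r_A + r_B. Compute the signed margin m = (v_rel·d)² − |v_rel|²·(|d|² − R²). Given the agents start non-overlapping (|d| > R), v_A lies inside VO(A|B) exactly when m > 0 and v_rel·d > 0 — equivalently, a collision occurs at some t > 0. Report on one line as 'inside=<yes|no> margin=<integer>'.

d = (-5, -12),  |d|² = 169;  R = 1+5 = 6,  c = 169−6² = 133
v_rel = (0, -15),  |v_rel|² = 225;  v_rel·d = (0)·(-5) + (-15)·(-12) = 180
225·t² − 360·t + 133 = 0  ⇒  m = 180² − 225·133 = 2475
m = 2475 > 0,  v_rel·d = 180 > 0  ⇒  inside

inside=yes margin=2475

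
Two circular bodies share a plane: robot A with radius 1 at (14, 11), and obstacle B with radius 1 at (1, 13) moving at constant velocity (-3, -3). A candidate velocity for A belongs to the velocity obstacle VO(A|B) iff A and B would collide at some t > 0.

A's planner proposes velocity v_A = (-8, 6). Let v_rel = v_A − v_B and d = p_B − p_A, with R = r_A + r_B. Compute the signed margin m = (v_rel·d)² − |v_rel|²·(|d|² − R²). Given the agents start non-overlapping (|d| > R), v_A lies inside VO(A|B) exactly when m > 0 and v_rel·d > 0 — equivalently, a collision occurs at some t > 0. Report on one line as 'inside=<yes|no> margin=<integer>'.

d = (-13, 2),  |d|² = 173;  R = 1+1 = 2,  c = 173−2² = 169
v_rel = (-5, 9),  |v_rel|² = 106;  v_rel·d = (-5)·(-13) + (9)·(2) = 83
106·t² − 166·t + 169 = 0  ⇒  m = 83² − 106·169 = -11025
m = -11025 < 0,  v_rel·d = 83 > 0  ⇒  outside

inside=no margin=-11025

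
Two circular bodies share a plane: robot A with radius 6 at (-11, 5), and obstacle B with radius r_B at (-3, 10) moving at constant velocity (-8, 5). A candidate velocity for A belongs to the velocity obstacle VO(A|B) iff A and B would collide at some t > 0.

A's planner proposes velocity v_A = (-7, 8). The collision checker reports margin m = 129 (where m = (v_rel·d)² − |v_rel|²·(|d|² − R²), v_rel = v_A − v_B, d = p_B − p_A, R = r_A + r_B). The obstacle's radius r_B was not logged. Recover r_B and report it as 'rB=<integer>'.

m = 129
d = (8, 5);  v_rel = (1, 3),  |v_rel|² = 10
v_rel×d = (1)·(5) − (3)·(8) = -19
since m = R²·10 − (-19)²:  R² = (361 + 129) / 10 = 49
R = √49 = 7  ⇒  r_B = 7 − 6 = 1

rB=1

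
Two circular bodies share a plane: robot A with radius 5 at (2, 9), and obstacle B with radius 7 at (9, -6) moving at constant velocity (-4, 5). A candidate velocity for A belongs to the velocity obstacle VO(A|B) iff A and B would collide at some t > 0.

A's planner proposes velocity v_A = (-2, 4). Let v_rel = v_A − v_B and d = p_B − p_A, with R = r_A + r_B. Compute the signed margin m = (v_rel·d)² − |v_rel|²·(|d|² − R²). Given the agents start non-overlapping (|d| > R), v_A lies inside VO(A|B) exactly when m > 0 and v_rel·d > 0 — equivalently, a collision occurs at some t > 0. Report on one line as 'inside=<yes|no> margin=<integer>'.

d = (7, -15),  |d|² = 274;  R = 5+7 = 12,  c = 274−12² = 130
v_rel = (2, -1),  |v_rel|² = 5;  v_rel·d = (2)·(7) + (-1)·(-15) = 29
5·t² − 58·t + 130 = 0  ⇒  m = 29² − 5·130 = 191
m = 191 > 0,  v_rel·d = 29 > 0  ⇒  inside

inside=yes margin=191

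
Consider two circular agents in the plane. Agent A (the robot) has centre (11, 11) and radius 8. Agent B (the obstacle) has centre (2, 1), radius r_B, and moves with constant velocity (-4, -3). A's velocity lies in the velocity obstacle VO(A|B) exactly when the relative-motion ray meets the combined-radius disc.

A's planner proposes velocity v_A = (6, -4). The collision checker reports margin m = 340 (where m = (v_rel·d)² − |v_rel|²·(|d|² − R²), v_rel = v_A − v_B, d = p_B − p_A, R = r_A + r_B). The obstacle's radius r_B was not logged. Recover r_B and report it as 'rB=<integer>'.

m = 340
d = (-9, -10);  v_rel = (10, -1),  |v_rel|² = 101
v_rel×d = (10)·(-10) − (-1)·(-9) = -109
since m = R²·101 − (-109)²:  R² = (11881 + 340) / 101 = 121
R = √121 = 11  ⇒  r_B = 11 − 8 = 3

rB=3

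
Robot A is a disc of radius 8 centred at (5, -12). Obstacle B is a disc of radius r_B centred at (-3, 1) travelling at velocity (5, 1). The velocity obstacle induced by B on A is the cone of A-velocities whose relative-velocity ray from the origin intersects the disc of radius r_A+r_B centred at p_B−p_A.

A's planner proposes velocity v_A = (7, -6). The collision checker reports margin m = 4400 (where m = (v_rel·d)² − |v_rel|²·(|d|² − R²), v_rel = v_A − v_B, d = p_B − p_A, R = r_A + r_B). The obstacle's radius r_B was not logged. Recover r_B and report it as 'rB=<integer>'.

m = 4400
d = (-8, 13);  v_rel = (2, -7),  |v_rel|² = 53
v_rel×d = (2)·(13) − (-7)·(-8) = -30
since m = R²·53 − (-30)²:  R² = (900 + 4400) / 53 = 100
R = √100 = 10  ⇒  r_B = 10 − 8 = 2

rB=2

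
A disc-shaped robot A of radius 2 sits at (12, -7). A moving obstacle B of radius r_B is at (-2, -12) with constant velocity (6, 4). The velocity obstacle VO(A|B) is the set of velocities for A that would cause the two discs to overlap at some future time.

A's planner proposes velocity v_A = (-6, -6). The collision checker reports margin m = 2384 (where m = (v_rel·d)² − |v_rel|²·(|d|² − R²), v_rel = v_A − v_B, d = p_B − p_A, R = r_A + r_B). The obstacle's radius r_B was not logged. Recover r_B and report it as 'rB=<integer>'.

m = 2384
d = (-14, -5);  v_rel = (-12, -10),  |v_rel|² = 244
v_rel×d = (-12)·(-5) − (-10)·(-14) = -80
since m = R²·244 − (-80)²:  R² = (6400 + 2384) / 244 = 36
R = √36 = 6  ⇒  r_B = 6 − 2 = 4

rB=4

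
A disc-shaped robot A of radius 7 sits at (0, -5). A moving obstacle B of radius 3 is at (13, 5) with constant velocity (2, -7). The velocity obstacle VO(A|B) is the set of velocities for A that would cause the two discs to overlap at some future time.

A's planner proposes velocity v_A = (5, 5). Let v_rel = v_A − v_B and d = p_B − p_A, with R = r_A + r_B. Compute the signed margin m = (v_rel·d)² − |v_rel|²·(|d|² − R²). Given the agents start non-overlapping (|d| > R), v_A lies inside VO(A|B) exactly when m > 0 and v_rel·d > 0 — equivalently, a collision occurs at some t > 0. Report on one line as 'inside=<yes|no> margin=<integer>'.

d = (13, 10),  |d|² = 269;  R = 7+3 = 10,  c = 269−10² = 169
v_rel = (3, 12),  |v_rel|² = 153;  v_rel·d = (3)·(13) + (12)·(10) = 159
153·t² − 318·t + 169 = 0  ⇒  m = 159² − 153·169 = -576
m = -576 < 0,  v_rel·d = 159 > 0  ⇒  outside

inside=no margin=-576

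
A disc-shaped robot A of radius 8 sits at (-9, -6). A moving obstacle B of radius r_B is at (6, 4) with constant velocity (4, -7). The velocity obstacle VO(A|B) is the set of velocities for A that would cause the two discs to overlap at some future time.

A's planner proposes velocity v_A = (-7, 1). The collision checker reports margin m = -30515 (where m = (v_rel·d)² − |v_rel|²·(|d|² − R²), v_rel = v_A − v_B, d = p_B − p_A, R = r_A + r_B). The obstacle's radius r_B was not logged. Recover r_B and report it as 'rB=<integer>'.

m = -30515
d = (15, 10);  v_rel = (-11, 8),  |v_rel|² = 185
v_rel×d = (-11)·(10) − (8)·(15) = -230
since m = R²·185 − (-230)²:  R² = (52900 + -30515) / 185 = 121
R = √121 = 11  ⇒  r_B = 11 − 8 = 3

rB=3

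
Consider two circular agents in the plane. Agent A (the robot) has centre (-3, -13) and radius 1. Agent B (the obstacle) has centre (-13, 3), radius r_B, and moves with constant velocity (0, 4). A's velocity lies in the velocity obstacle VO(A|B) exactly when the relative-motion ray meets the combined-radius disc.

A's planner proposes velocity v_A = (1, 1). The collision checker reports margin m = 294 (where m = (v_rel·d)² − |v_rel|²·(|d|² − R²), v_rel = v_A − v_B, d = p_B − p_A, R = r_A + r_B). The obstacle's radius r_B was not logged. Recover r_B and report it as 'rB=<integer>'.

m = 294
d = (-10, 16);  v_rel = (1, -3),  |v_rel|² = 10
v_rel×d = (1)·(16) − (-3)·(-10) = -14
since m = R²·10 − (-14)²:  R² = (196 + 294) / 10 = 49
R = √49 = 7  ⇒  r_B = 7 − 1 = 6

rB=6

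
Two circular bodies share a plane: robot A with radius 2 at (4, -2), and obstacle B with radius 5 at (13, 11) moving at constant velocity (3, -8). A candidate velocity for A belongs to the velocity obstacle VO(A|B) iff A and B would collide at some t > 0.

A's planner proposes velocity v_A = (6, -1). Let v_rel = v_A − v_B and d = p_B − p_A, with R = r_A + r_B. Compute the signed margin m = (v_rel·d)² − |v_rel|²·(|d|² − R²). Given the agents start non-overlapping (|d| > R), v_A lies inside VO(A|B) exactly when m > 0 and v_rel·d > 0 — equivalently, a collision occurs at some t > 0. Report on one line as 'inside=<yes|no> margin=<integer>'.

d = (9, 13),  |d|² = 250;  R = 2+5 = 7,  c = 250−7² = 201
v_rel = (3, 7),  |v_rel|² = 58;  v_rel·d = (3)·(9) + (7)·(13) = 118
58·t² − 236·t + 201 = 0  ⇒  m = 118² − 58·201 = 2266
m = 2266 > 0,  v_rel·d = 118 > 0  ⇒  inside

inside=yes margin=2266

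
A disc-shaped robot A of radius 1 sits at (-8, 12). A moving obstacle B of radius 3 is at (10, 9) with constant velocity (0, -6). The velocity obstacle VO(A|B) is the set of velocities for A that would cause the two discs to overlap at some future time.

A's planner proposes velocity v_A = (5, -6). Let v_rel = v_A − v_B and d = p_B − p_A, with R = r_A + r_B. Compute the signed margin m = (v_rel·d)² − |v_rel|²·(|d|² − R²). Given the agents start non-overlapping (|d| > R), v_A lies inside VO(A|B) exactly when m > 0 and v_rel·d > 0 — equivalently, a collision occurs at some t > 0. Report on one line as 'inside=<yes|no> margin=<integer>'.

d = (18, -3),  |d|² = 333;  R = 1+3 = 4,  c = 333−4² = 317
v_rel = (5, 0),  |v_rel|² = 25;  v_rel·d = (5)·(18) + (0)·(-3) = 90
25·t² − 180·t + 317 = 0  ⇒  m = 90² − 25·317 = 175
m = 175 > 0,  v_rel·d = 90 > 0  ⇒  inside

inside=yes margin=175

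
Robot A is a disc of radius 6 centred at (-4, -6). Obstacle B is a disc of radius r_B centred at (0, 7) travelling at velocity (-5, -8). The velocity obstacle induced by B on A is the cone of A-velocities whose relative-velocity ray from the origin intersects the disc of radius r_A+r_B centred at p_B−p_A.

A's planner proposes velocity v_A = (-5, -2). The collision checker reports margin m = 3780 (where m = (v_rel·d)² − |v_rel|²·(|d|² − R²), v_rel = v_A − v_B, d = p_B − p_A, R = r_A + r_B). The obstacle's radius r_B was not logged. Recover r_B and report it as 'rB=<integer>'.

m = 3780
d = (4, 13);  v_rel = (0, 6),  |v_rel|² = 36
v_rel×d = (0)·(13) − (6)·(4) = -24
since m = R²·36 − (-24)²:  R² = (576 + 3780) / 36 = 121
R = √121 = 11  ⇒  r_B = 11 − 6 = 5

rB=5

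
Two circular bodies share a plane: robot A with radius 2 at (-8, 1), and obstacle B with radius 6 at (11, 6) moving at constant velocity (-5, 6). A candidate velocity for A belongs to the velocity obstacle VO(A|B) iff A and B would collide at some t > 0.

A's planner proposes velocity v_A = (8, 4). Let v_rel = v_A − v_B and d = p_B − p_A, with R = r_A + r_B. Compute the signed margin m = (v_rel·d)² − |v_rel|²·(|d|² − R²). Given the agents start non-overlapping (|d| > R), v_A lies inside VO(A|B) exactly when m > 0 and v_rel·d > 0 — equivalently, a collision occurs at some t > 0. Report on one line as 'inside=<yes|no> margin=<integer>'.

d = (19, 5),  |d|² = 386;  R = 2+6 = 8,  c = 386−8² = 322
v_rel = (13, -2),  |v_rel|² = 173;  v_rel·d = (13)·(19) + (-2)·(5) = 237
173·t² − 474·t + 322 = 0  ⇒  m = 237² − 173·322 = 463
m = 463 > 0,  v_rel·d = 237 > 0  ⇒  inside

inside=yes margin=463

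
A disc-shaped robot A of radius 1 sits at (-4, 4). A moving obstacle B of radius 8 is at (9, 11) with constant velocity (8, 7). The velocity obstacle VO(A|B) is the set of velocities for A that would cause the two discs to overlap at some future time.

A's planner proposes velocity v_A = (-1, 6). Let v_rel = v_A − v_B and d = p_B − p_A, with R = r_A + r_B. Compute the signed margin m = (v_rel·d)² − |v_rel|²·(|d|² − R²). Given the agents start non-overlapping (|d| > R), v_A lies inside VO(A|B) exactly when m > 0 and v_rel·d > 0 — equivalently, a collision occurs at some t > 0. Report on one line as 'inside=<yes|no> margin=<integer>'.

d = (13, 7),  |d|² = 218;  R = 1+8 = 9,  c = 218−9² = 137
v_rel = (-9, -1),  |v_rel|² = 82;  v_rel·d = (-9)·(13) + (-1)·(7) = -124
82·t² + 248·t + 137 = 0  ⇒  m = (-124)² − 82·137 = 4142
m = 4142 > 0,  v_rel·d = -124 < 0  ⇒  outside

inside=no margin=4142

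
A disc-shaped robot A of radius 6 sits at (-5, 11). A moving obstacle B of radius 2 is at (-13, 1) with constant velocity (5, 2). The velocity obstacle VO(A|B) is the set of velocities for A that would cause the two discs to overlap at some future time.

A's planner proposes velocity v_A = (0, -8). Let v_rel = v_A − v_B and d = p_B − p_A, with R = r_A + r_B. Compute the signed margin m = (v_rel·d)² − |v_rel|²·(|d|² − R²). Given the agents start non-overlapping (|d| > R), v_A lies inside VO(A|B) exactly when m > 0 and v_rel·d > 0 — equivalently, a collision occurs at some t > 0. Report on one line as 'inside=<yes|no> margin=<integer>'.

d = (-8, -10),  |d|² = 164;  R = 6+2 = 8,  c = 164−8² = 100
v_rel = (-5, -10),  |v_rel|² = 125;  v_rel·d = (-5)·(-8) + (-10)·(-10) = 140
125·t² − 280·t + 100 = 0  ⇒  m = 140² − 125·100 = 7100
m = 7100 > 0,  v_rel·d = 140 > 0  ⇒  inside

inside=yes margin=7100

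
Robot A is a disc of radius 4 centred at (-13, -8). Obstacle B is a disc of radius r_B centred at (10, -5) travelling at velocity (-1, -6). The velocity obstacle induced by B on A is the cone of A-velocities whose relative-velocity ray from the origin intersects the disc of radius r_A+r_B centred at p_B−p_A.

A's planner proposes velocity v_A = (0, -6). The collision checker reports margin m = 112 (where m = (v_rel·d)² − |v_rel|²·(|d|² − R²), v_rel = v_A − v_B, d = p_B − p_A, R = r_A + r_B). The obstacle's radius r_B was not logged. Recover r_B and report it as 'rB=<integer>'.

m = 112
d = (23, 3);  v_rel = (1, 0),  |v_rel|² = 1
v_rel×d = (1)·(3) − (0)·(23) = 3
since m = R²·1 − 3²:  R² = (9 + 112) / 1 = 121
R = √121 = 11  ⇒  r_B = 11 − 4 = 7

rB=7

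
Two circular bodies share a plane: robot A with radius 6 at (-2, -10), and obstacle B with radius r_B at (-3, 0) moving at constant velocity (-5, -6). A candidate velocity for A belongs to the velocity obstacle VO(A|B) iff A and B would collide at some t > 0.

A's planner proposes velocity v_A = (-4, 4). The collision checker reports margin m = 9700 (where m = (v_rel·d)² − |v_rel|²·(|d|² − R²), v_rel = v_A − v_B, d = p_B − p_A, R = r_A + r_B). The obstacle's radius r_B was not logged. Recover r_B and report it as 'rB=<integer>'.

m = 9700
d = (-1, 10);  v_rel = (1, 10),  |v_rel|² = 101
v_rel×d = (1)·(10) − (10)·(-1) = 20
since m = R²·101 − 20²:  R² = (400 + 9700) / 101 = 100
R = √100 = 10  ⇒  r_B = 10 − 6 = 4

rB=4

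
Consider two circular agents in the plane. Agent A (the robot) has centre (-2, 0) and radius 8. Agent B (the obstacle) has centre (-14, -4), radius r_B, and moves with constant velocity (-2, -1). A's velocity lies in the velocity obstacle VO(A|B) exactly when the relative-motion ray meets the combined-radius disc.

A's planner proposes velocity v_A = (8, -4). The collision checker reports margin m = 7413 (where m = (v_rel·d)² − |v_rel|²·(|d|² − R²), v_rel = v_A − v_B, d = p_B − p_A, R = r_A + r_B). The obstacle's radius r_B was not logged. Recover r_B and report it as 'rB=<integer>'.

m = 7413
d = (-12, -4);  v_rel = (10, -3),  |v_rel|² = 109
v_rel×d = (10)·(-4) − (-3)·(-12) = -76
since m = R²·109 − (-76)²:  R² = (5776 + 7413) / 109 = 121
R = √121 = 11  ⇒  r_B = 11 − 8 = 3

rB=3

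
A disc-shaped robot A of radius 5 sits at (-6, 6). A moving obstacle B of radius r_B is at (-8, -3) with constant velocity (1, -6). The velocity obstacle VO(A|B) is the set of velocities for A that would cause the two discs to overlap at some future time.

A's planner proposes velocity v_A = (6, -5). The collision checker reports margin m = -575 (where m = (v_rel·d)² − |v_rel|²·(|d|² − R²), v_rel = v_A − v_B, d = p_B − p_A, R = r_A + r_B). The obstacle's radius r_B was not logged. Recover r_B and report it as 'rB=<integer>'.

m = -575
d = (-2, -9);  v_rel = (5, 1),  |v_rel|² = 26
v_rel×d = (5)·(-9) − (1)·(-2) = -43
since m = R²·26 − (-43)²:  R² = (1849 + -575) / 26 = 49
R = √49 = 7  ⇒  r_B = 7 − 5 = 2

rB=2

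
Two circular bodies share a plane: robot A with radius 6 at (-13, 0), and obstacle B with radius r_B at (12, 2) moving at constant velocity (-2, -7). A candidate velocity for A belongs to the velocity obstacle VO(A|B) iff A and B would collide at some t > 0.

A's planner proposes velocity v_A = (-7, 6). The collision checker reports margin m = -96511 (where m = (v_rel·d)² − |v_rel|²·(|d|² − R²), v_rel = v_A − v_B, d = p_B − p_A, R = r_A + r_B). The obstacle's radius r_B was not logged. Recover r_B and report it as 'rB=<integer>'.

m = -96511
d = (25, 2);  v_rel = (-5, 13),  |v_rel|² = 194
v_rel×d = (-5)·(2) − (13)·(25) = -335
since m = R²·194 − (-335)²:  R² = (112225 + -96511) / 194 = 81
R = √81 = 9  ⇒  r_B = 9 − 6 = 3

rB=3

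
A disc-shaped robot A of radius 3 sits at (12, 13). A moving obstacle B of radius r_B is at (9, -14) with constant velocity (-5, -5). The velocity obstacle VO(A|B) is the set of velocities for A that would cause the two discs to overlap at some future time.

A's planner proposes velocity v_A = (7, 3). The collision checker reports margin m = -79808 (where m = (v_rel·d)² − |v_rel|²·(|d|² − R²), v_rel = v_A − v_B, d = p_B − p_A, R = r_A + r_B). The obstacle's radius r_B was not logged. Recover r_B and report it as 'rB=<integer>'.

m = -79808
d = (-3, -27);  v_rel = (12, 8),  |v_rel|² = 208
v_rel×d = (12)·(-27) − (8)·(-3) = -300
since m = R²·208 − (-300)²:  R² = (90000 + -79808) / 208 = 49
R = √49 = 7  ⇒  r_B = 7 − 3 = 4

rB=4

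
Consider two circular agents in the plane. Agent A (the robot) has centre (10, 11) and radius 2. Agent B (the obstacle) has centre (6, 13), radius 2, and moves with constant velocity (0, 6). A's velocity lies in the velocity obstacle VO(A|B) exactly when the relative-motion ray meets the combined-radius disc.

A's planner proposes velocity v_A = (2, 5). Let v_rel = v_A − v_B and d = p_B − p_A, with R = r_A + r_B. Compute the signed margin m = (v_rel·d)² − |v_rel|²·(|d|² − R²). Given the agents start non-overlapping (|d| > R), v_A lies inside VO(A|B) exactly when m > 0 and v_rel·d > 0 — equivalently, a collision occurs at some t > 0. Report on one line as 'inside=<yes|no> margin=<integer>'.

d = (-4, 2),  |d|² = 20;  R = 2+2 = 4,  c = 20−4² = 4
v_rel = (2, -1),  |v_rel|² = 5;  v_rel·d = (2)·(-4) + (-1)·(2) = -10
5·t² + 20·t + 4 = 0  ⇒  m = (-10)² − 5·4 = 80
m = 80 > 0,  v_rel·d = -10 < 0  ⇒  outside

inside=no margin=80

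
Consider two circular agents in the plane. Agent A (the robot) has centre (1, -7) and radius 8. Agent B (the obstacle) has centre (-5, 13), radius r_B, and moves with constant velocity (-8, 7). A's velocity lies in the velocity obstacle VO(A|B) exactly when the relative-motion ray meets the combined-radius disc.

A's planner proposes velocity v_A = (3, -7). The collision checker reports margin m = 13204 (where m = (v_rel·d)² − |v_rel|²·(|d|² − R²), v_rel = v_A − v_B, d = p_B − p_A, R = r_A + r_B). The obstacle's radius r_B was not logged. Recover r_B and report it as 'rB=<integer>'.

m = 13204
d = (-6, 20);  v_rel = (11, -14),  |v_rel|² = 317
v_rel×d = (11)·(20) − (-14)·(-6) = 136
since m = R²·317 − 136²:  R² = (18496 + 13204) / 317 = 100
R = √100 = 10  ⇒  r_B = 10 − 8 = 2

rB=2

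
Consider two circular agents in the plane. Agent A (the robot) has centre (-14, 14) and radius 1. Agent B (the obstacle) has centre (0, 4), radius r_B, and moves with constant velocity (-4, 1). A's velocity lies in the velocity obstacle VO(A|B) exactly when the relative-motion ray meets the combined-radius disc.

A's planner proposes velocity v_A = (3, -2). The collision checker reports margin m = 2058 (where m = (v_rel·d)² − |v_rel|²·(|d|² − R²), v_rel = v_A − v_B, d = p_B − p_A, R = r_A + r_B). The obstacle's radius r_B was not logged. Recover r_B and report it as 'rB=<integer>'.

m = 2058
d = (14, -10);  v_rel = (7, -3),  |v_rel|² = 58
v_rel×d = (7)·(-10) − (-3)·(14) = -28
since m = R²·58 − (-28)²:  R² = (784 + 2058) / 58 = 49
R = √49 = 7  ⇒  r_B = 7 − 1 = 6

rB=6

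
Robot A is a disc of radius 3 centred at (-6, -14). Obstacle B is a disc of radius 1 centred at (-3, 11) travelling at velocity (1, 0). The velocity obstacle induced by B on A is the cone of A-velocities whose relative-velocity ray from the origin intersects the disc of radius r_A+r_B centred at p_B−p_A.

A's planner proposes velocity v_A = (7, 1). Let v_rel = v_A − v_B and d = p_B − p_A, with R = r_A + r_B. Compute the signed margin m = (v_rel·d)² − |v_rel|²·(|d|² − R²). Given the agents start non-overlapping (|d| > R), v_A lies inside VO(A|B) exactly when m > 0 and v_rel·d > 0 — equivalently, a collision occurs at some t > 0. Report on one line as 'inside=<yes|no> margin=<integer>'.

d = (3, 25),  |d|² = 634;  R = 3+1 = 4,  c = 634−4² = 618
v_rel = (6, 1),  |v_rel|² = 37;  v_rel·d = (6)·(3) + (1)·(25) = 43
37·t² − 86·t + 618 = 0  ⇒  m = 43² − 37·618 = -21017
m = -21017 < 0,  v_rel·d = 43 > 0  ⇒  outside

inside=no margin=-21017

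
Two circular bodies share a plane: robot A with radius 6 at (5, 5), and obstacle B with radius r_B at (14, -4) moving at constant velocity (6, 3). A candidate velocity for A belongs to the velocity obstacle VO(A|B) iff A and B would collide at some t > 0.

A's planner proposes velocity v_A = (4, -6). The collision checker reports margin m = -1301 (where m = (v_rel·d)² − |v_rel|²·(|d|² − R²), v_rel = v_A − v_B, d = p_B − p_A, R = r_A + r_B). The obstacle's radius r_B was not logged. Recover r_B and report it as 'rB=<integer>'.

m = -1301
d = (9, -9);  v_rel = (-2, -9),  |v_rel|² = 85
v_rel×d = (-2)·(-9) − (-9)·(9) = 99
since m = R²·85 − 99²:  R² = (9801 + -1301) / 85 = 100
R = √100 = 10  ⇒  r_B = 10 − 6 = 4

rB=4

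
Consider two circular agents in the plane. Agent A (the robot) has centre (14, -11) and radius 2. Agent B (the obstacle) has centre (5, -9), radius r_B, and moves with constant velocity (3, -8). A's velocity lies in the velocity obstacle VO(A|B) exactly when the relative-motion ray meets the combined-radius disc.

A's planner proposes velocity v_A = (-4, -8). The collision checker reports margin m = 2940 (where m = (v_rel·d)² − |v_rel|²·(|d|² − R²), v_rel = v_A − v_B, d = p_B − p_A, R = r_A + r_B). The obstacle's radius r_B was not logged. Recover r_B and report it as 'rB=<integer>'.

m = 2940
d = (-9, 2);  v_rel = (-7, 0),  |v_rel|² = 49
v_rel×d = (-7)·(2) − (0)·(-9) = -14
since m = R²·49 − (-14)²:  R² = (196 + 2940) / 49 = 64
R = √64 = 8  ⇒  r_B = 8 − 2 = 6

rB=6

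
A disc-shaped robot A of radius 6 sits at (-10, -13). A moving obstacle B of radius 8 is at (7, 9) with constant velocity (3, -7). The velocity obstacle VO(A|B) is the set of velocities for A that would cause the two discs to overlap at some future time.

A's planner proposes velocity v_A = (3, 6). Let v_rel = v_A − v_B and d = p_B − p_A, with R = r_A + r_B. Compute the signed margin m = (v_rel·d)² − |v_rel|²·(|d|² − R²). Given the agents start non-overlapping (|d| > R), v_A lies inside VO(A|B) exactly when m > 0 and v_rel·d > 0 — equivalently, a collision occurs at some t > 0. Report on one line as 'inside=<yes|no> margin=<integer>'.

d = (17, 22),  |d|² = 773;  R = 6+8 = 14,  c = 773−14² = 577
v_rel = (0, 13),  |v_rel|² = 169;  v_rel·d = (0)·(17) + (13)·(22) = 286
169·t² − 572·t + 577 = 0  ⇒  m = 286² − 169·577 = -15717
m = -15717 < 0,  v_rel·d = 286 > 0  ⇒  outside

inside=no margin=-15717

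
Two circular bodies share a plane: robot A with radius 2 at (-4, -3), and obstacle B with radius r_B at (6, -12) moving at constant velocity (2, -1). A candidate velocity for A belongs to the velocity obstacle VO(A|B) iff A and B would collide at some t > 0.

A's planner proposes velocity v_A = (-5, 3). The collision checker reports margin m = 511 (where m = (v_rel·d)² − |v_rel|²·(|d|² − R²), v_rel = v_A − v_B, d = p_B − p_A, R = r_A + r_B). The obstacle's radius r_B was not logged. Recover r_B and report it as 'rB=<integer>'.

m = 511
d = (10, -9);  v_rel = (-7, 4),  |v_rel|² = 65
v_rel×d = (-7)·(-9) − (4)·(10) = 23
since m = R²·65 − 23²:  R² = (529 + 511) / 65 = 16
R = √16 = 4  ⇒  r_B = 4 − 2 = 2

rB=2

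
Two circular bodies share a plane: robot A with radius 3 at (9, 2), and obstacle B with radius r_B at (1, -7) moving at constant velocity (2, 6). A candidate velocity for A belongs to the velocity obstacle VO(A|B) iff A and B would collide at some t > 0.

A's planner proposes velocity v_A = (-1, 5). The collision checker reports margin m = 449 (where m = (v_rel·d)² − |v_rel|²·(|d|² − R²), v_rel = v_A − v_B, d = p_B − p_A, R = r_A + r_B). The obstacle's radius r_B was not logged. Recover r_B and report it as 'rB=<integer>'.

m = 449
d = (-8, -9);  v_rel = (-3, -1),  |v_rel|² = 10
v_rel×d = (-3)·(-9) − (-1)·(-8) = 19
since m = R²·10 − 19²:  R² = (361 + 449) / 10 = 81
R = √81 = 9  ⇒  r_B = 9 − 3 = 6

rB=6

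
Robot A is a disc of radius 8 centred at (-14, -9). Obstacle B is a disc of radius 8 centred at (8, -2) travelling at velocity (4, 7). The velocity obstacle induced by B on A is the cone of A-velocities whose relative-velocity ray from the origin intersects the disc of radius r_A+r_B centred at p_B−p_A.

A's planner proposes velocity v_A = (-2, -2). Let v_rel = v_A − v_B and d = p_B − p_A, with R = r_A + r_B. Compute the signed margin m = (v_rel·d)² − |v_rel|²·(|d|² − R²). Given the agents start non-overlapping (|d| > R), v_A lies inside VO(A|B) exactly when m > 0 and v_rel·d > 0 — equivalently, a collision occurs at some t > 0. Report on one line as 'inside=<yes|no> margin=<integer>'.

d = (22, 7),  |d|² = 533;  R = 8+8 = 16,  c = 533−16² = 277
v_rel = (-6, -9),  |v_rel|² = 117;  v_rel·d = (-6)·(22) + (-9)·(7) = -195
117·t² + 390·t + 277 = 0  ⇒  m = (-195)² − 117·277 = 5616
m = 5616 > 0,  v_rel·d = -195 < 0  ⇒  outside

inside=no margin=5616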